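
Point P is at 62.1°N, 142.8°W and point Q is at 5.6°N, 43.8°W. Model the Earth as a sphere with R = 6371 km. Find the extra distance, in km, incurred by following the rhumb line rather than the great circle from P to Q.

Great circle: cos σ = sin φ₁ sin φ₂ + cos φ₁ cos φ₂ cos Δλ,  σ = 1.5574 rad → d_gc = 9922.2 km
Rhumb line: Δψ = -1.2948, q = Δφ/Δψ = 0.7616, d_rh = R√(Δφ²+q²Δλ²) = 10476.5 km
Excess = 10476.5 − 9922.2 = 554.3 ≈ 554 km

554 km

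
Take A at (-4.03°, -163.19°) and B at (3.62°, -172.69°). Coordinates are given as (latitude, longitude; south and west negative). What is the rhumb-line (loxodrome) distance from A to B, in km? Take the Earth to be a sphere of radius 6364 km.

Rhumb course C = atan2(Δλ, Δψ) with Δψ = ln[tan(π/4+φ₂/2)/tan(π/4+φ₁/2)] = +0.1336, Δλ = -0.1658 → C = 308.86°
d = R·|Δφ| / |cos C| = 6364·0.13352 / 0.62748 = 1354 km

1354 km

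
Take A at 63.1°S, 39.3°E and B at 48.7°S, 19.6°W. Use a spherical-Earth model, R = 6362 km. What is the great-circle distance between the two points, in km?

cos σ = sin φ₁ sin φ₂ + cos φ₁ cos φ₂ cos Δλ
      = sin(-63.10°)sin(-48.70°) + cos(-63.10°)cos(-48.70°)cos(-58.90°) = 0.8242
σ = 34.491° → d = Rσ = 6362·0.60198 = 3830 km

3830 km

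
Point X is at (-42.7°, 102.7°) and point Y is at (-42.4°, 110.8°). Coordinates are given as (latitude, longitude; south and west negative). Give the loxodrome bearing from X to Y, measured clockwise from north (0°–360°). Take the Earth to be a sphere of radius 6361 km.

87.1°

Meridional parts: M(φ₁)=-0.8257, M(φ₂)=-0.8186 → ΔM = +0.0071;  Δλ = +0.1414 rad
tan C = Δλ / ΔM = +19.8905 → C = 87.12°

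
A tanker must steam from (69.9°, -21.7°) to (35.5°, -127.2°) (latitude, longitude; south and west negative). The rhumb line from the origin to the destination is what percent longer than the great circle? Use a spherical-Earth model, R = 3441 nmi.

Great circle: σ = 1.0809 rad → d_gc = Rσ = 3719.2 nmi
Rhumb: Δφ = -0.6004, Δλ = -1.8413, Δψ = -1.0668, q = Δφ/Δψ = 0.5628 → d_rh = R√(Δφ²+q²Δλ²) = 4121.1 nmi
Excess = (4121.1 − 3719.2) / 3719.2 = 401.9 / 3719.2 = 10.81% ≈ 10.8%

10.8%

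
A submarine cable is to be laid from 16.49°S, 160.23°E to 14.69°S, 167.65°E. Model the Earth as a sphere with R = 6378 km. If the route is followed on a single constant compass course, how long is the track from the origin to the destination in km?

Δψ = ln[tan(π/4+φ₂/2)/tan(π/4+φ₁/2)] = +0.0326;  Δφ = +0.0314 rad,  Δλ = +0.1295 rad
q = Δφ/Δψ = 0.9632
d = R·√(Δφ² + q²Δλ²) = 6378·0.12863 = 820 km

820 km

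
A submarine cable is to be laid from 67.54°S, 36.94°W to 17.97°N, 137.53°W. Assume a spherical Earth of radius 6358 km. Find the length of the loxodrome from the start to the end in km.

12811 km

Δψ = ln[tan(π/4+φ₂/2)/tan(π/4+φ₁/2)] = +1.9356;  Δφ = +1.4924 rad,  Δλ = -1.7556 rad
q = Δφ/Δψ = 0.7710
d = R·√(Δφ² + q²Δλ²) = 6358·2.01487 = 12811 km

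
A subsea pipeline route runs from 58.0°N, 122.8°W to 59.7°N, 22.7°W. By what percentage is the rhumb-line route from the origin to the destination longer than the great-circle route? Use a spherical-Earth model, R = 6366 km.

10.8%

Great circle: σ = 0.8158 rad → d_gc = Rσ = 5193.1 km
Rhumb: Δφ = +0.0297, Δλ = +1.7471, Δψ = +0.0574, q = Δφ/Δψ = 0.5172 → d_rh = R√(Δφ²+q²Δλ²) = 5754.9 km
Excess = (5754.9 − 5193.1) / 5193.1 = 561.8 / 5193.1 = 10.82% ≈ 10.8%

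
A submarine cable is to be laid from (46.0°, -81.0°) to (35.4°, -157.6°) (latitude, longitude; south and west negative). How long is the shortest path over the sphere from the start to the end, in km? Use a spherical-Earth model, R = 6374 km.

cos σ = sin φ₁ sin φ₂ + cos φ₁ cos φ₂ cos Δλ
      = sin(46.00°)sin(35.40°) + cos(46.00°)cos(35.40°)cos(-76.60°) = 0.5479
σ = 56.775° → d = Rσ = 6374·0.99092 = 6316 km

6316 km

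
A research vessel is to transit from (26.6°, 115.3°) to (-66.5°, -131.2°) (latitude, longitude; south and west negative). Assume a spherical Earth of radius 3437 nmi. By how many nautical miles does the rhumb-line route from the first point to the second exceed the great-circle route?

Great circle: cos σ = sin φ₁ sin φ₂ + cos φ₁ cos φ₂ cos Δλ,  σ = 2.1565 rad → d_gc = 7411.9 nmi
Rhumb line: Δψ = -2.0521, q = Δφ/Δψ = 0.7918, d_rh = R√(Δφ²+q²Δλ²) = 7762.3 nmi
Excess = 7762.3 − 7411.9 = 350.4 ≈ 350 nmi

350 nmi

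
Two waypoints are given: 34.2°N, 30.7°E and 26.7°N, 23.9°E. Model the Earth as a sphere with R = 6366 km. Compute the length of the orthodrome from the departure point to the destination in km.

1057 km

Haversine: a = sin²(Δφ/2)+cos φ₁ cos φ₂ sin²(Δλ/2) = 0.00688;  σ = 2·atan2(√a,√(1−a))
σ = 9.513° → d = Rσ = 6366·0.16604 = 1057 km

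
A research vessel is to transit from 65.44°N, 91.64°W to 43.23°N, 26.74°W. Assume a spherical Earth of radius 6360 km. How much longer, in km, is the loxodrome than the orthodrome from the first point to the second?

Great circle: cos σ = sin φ₁ sin φ₂ + cos φ₁ cos φ₂ cos Δλ,  σ = 0.7206 rad → d_gc = 4582.9 km
Rhumb line: Δψ = -0.6864, q = Δφ/Δψ = 0.5647, d_rh = R√(Δφ²+q²Δλ²) = 4756.9 km
Excess = 4756.9 − 4582.9 = 174.0 ≈ 174 km

174 km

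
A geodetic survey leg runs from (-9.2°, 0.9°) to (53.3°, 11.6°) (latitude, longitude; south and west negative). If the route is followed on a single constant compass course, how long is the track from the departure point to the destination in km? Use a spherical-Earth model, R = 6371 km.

7025 km

Δψ = ln[tan(π/4+φ₂/2)/tan(π/4+φ₁/2)] = +1.2648;  Δφ = +1.0908 rad,  Δλ = +0.1868 rad
q = Δφ/Δψ = 0.8624
d = R·√(Δφ² + q²Δλ²) = 6371·1.10266 = 7025 km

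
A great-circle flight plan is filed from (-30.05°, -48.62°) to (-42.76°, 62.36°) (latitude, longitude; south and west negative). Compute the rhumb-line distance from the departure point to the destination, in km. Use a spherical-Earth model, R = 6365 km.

Δψ = ln[tan(π/4+φ₂/2)/tan(π/4+φ₁/2)] = -0.2768;  Δφ = -0.2218 rad,  Δλ = +1.9370 rad
q = Δφ/Δψ = 0.8014
d = R·√(Δφ² + q²Δλ²) = 6365·1.56802 = 9980 km

9980 km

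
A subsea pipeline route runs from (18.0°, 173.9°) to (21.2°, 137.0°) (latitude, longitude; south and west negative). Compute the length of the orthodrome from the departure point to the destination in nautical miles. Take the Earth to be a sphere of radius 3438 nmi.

Haversine: a = sin²(Δφ/2)+cos φ₁ cos φ₂ sin²(Δλ/2) = 0.08959;  σ = 2·atan2(√a,√(1−a))
σ = 34.833° → d = Rσ = 3438·0.60795 = 2090 nmi

2090 nmi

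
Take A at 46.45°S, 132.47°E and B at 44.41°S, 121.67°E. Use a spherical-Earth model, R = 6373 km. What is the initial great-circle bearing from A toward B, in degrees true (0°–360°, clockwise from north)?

281.2°

N = sin Δλ·cos φ₂ = -0.1339;  D = cos φ₁ sin φ₂ − sin φ₁ cos φ₂ cos Δλ = +0.0264
initial course = atan2(N, D) = 281.17°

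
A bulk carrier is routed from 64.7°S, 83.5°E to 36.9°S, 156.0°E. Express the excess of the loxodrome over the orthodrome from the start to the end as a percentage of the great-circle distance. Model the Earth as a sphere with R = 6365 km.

4.5%

Great circle: σ = 0.8690 rad → d_gc = Rσ = 5531.1 km
Rhumb: Δφ = +0.4852, Δλ = +1.2654, Δψ = +0.8003, q = Δφ/Δψ = 0.6063 → d_rh = R√(Δφ²+q²Δλ²) = 5777.5 km
Excess = (5777.5 − 5531.1) / 5531.1 = 246.4 / 5531.1 = 4.455% ≈ 4.5%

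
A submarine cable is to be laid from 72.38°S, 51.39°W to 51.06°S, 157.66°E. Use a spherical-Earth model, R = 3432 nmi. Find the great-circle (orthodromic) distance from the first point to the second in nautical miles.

3289 nmi

Haversine: a = sin²(Δφ/2)+cos φ₁ cos φ₂ sin²(Δλ/2) = 0.21250;  σ = 2·atan2(√a,√(1−a))
σ = 54.901° → d = Rσ = 3432·0.95820 = 3289 nmi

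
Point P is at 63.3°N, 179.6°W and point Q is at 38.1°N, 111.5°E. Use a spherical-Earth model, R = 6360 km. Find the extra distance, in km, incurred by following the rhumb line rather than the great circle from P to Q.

208 km

Great circle: cos σ = sin φ₁ sin φ₂ + cos φ₁ cos φ₂ cos Δλ,  σ = 0.8250 rad → d_gc = 5247.2 km
Rhumb line: Δψ = -0.7182, q = Δφ/Δψ = 0.6124, d_rh = R√(Δφ²+q²Δλ²) = 5455.5 km
Excess = 5455.5 − 5247.2 = 208.3 ≈ 208 km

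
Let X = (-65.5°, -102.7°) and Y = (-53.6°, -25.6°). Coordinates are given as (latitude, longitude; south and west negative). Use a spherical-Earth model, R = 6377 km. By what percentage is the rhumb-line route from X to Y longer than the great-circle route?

Great circle: σ = 0.6643 rad → d_gc = Rσ = 4236.1 km
Rhumb: Δφ = +0.2077, Δλ = +1.3456, Δψ = +0.4149, q = Δφ/Δψ = 0.5005 → d_rh = R√(Δφ²+q²Δλ²) = 4494.8 km
Excess = (4494.8 − 4236.1) / 4236.1 = 258.7 / 4236.1 = 6.11% ≈ 6.1%

6.1%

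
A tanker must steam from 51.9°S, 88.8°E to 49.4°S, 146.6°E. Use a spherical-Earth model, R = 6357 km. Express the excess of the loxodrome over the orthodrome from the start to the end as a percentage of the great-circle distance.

2.7%

Great circle: σ = 0.6241 rad → d_gc = Rσ = 3967.6 km
Rhumb: Δφ = +0.0436, Δλ = +1.0088, Δψ = +0.0688, q = Δφ/Δψ = 0.6339 → d_rh = R√(Δφ²+q²Δλ²) = 4074.3 km
Excess = (4074.3 − 3967.6) / 3967.6 = 106.7 / 3967.6 = 2.69% ≈ 2.7%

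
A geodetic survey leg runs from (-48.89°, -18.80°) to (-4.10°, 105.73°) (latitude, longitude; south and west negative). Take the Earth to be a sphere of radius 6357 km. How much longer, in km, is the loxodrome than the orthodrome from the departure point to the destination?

834 km

Great circle: cos σ = sin φ₁ sin φ₂ + cos φ₁ cos φ₂ cos Δλ,  σ = 1.8943 rad → d_gc = 12042.0 km
Rhumb line: Δψ = +0.9093, q = Δφ/Δψ = 0.8597, d_rh = R√(Δφ²+q²Δλ²) = 12876.4 km
Excess = 12876.4 − 12042.0 = 834.4 ≈ 834 km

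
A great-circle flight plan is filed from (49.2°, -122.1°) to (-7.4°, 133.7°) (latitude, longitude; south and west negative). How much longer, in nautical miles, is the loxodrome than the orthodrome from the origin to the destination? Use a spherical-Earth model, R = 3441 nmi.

190 nmi

Great circle: cos σ = sin φ₁ sin φ₂ + cos φ₁ cos φ₂ cos Δλ,  σ = 1.8301 rad → d_gc = 6297.53 nmi
Rhumb line: Δψ = -1.1187, q = Δφ/Δψ = 0.8831, d_rh = R√(Δφ²+q²Δλ²) = 6487.97 nmi
Excess = 6487.97 − 6297.53 = 190.44 ≈ 190 nmi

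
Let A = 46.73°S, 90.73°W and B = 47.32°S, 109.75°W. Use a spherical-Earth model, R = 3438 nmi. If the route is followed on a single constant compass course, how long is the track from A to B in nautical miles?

Δψ = ln[tan(π/4+φ₂/2)/tan(π/4+φ₁/2)] = -0.0151;  Δφ = -0.0103 rad,  Δλ = -0.3320 rad
q = Δφ/Δψ = 0.6817
d = R·√(Δφ² + q²Δλ²) = 3438·0.22652 = 779 nmi

779 nmi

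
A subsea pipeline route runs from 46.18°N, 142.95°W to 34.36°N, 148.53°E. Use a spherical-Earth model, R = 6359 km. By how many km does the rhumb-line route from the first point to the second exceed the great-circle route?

Great circle: cos σ = sin φ₁ sin φ₂ + cos φ₁ cos φ₂ cos Δλ,  σ = 0.9065 rad → d_gc = 5764.3 km
Rhumb line: Δψ = -0.2716, q = Δφ/Δψ = 0.7597, d_rh = R√(Δφ²+q²Δλ²) = 5924.4 km
Excess = 5924.4 − 5764.3 = 160.1 ≈ 160 km

160 km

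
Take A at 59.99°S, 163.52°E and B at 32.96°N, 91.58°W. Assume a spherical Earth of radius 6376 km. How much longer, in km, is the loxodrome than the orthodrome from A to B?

Great circle: cos σ = sin φ₁ sin φ₂ + cos φ₁ cos φ₂ cos Δλ,  σ = 2.1883 rad → d_gc = 13952.8 km
Rhumb line: Δψ = +1.9265, q = Δφ/Δψ = 0.8421, d_rh = R√(Δφ²+q²Δλ²) = 14269.6 km
Excess = 14269.6 − 13952.8 = 316.8 ≈ 317 km

317 km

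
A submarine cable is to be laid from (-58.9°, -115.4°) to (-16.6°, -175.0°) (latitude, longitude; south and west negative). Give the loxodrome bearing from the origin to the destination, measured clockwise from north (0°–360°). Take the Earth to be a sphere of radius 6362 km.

313.4°

Δψ = ln[tan(π/4+φ₂/2)/tan(π/4+φ₁/2)] = +0.9853
Δλ = -1.0402 rad (taken the short way round)
course = atan2(Δλ, Δψ) = 313.45°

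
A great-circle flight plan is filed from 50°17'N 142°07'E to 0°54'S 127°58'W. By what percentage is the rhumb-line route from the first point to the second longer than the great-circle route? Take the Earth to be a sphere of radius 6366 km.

Great circle: σ = 1.5819 rad → d_gc = Rσ = 10070.7 km
Rhumb: Δφ = -0.8933, Δλ = +1.5693, Δψ = -1.0341, q = Δφ/Δψ = 0.8639 → d_rh = R√(Δφ²+q²Δλ²) = 10335.5 km
Excess = (10335.5 − 10070.7) / 10070.7 = 264.8 / 10070.7 = 2.63% ≈ 2.6%

2.6%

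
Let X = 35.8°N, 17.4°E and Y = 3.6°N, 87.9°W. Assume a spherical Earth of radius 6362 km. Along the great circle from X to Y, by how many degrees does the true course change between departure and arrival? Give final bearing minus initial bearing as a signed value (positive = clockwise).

-49.4°

Initial bearing θ₁ = atan2(sin Δλ cos φ₂, cos φ₁ sin φ₂ − sin φ₁ cos φ₂ cos Δλ) = 282.02°
Final bearing θ₂ = (initial bearing from the destination back to the start) + 180° = 232.64°
Δθ = θ₂ − θ₁ = -49.4°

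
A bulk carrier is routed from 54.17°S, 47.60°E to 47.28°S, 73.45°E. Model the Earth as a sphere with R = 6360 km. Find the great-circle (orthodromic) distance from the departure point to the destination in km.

Haversine: a = sin²(Δφ/2)+cos φ₁ cos φ₂ sin²(Δλ/2) = 0.02348;  σ = 2·atan2(√a,√(1−a))
σ = 17.628° → d = Rσ = 6360·0.30767 = 1957 km

1957 km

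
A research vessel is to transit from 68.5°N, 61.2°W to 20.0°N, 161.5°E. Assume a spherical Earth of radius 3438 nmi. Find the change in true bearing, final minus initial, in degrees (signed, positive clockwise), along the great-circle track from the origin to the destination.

At departure: θ₁ = atan2(sin Δλ cos φ₂, cos φ₁ sin φ₂ − sin φ₁ cos φ₂ cos Δλ) = 320.31°
At arrival: θ₂ = atan2(sin Δλ cos φ₁, −cos φ₂ sin φ₁ + sin φ₂ cos φ₁ cos Δλ) = 194.42°
Δθ = θ₂ − θ₁ = -125.9°

-125.9°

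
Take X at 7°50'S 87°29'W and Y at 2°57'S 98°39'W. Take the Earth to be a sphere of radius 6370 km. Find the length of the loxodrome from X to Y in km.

1350 km

Rhumb course C = atan2(Δλ, Δψ) with Δψ = ln[tan(π/4+φ₂/2)/tan(π/4+φ₁/2)] = +0.0856, Δλ = -0.1949 → C = 293.72°
d = R·|Δφ| / |cos C| = 6370·0.08523 / 0.40227 = 1350 km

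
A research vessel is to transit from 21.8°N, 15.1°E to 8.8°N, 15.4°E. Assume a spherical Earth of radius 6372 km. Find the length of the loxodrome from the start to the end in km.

1446 km

Rhumb course C = atan2(Δλ, Δψ) with Δψ = ln[tan(π/4+φ₂/2)/tan(π/4+φ₁/2)] = -0.2358, Δλ = +0.0052 → C = 178.73°
d = R·|Δφ| / |cos C| = 6372·0.22689 / 0.99975 = 1446 km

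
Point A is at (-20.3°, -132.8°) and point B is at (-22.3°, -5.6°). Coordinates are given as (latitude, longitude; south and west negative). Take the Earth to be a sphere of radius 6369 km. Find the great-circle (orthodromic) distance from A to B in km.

cos σ = sin φ₁ sin φ₂ + cos φ₁ cos φ₂ cos Δλ
      = sin(-20.30°)sin(-22.30°) + cos(-20.30°)cos(-22.30°)cos(127.20°) = -0.3930
σ = 113.141° → d = Rσ = 6369·1.97468 = 12577 km

12577 km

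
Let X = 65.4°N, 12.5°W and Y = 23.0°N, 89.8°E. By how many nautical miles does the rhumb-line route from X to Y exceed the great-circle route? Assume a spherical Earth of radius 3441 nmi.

370 nmi

Great circle: cos σ = sin φ₁ sin φ₂ + cos φ₁ cos φ₂ cos Δλ,  σ = 1.2936 rad → d_gc = 4451.4 nmi
Rhumb line: Δψ = -1.1104, q = Δφ/Δψ = 0.6664, d_rh = R√(Δφ²+q²Δλ²) = 4821.6 nmi
Excess = 4821.6 − 4451.4 = 370.2 ≈ 370 nmi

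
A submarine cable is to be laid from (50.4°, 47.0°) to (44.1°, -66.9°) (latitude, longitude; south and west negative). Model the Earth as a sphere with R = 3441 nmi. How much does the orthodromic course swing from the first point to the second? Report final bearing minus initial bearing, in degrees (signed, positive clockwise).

-97.0°

At departure: θ₁ = atan2(sin Δλ cos φ₂, cos φ₁ sin φ₂ − sin φ₁ cos φ₂ cos Δλ) = 315.49°
At arrival: θ₂ = atan2(sin Δλ cos φ₁, −cos φ₂ sin φ₁ + sin φ₂ cos φ₁ cos Δλ) = 218.48°
Δθ = θ₂ − θ₁ = -97.0°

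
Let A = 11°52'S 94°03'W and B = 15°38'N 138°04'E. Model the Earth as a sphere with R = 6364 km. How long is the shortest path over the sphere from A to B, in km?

Haversine: a = sin²(Δφ/2)+cos φ₁ cos φ₂ sin²(Δλ/2) = 0.81706;  σ = 2·atan2(√a,√(1−a))
σ = 129.354° → d = Rσ = 6364·2.25766 = 14368 km

14368 km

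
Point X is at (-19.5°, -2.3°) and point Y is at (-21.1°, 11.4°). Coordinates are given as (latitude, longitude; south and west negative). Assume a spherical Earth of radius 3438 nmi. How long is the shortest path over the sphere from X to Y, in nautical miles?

cos σ = sin φ₁ sin φ₂ + cos φ₁ cos φ₂ cos Δλ
      = sin(-19.50°)sin(-21.10°) + cos(-19.50°)cos(-21.10°)cos(13.70°) = 0.9746
σ = 12.944° → d = Rσ = 3438·0.22592 = 777 nmi

777 nmi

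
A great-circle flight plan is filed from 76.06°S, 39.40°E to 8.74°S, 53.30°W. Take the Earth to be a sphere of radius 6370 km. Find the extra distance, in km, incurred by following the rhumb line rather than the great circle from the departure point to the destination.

593 km

Great circle: cos σ = sin φ₁ sin φ₂ + cos φ₁ cos φ₂ cos Δλ,  σ = 1.4341 rad → d_gc = 9135.3 km
Rhumb line: Δψ = +1.9485, q = Δφ/Δψ = 0.6030, d_rh = R√(Δφ²+q²Δλ²) = 9728.2 km
Excess = 9728.2 − 9135.3 = 592.9 ≈ 593 km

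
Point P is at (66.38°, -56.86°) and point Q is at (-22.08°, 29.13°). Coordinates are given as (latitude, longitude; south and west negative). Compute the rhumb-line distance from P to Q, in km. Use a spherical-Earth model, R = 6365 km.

12377 km

Rhumb course C = atan2(Δλ, Δψ) with Δψ = ln[tan(π/4+φ₂/2)/tan(π/4+φ₁/2)] = -1.9603, Δλ = +1.5008 → C = 142.56°
d = R·|Δφ| / |cos C| = 6365·1.54392 / 0.79401 = 12377 km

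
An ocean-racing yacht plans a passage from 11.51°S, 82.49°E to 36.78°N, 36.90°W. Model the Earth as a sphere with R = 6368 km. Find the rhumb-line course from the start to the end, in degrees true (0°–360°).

293.2°

Δψ = ln[tan(π/4+φ₂/2)/tan(π/4+φ₁/2)] = +0.8934
Δλ = -2.0837 rad (taken the short way round)
course = atan2(Δλ, Δψ) = 293.21°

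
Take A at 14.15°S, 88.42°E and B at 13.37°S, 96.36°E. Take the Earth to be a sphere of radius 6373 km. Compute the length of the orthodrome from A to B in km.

cos σ = sin φ₁ sin φ₂ + cos φ₁ cos φ₂ cos Δλ
      = sin(-14.15°)sin(-13.37°) + cos(-14.15°)cos(-13.37°)cos(7.94°) = 0.9909
σ = 7.751° → d = Rσ = 6373·0.13528 = 862 km

862 km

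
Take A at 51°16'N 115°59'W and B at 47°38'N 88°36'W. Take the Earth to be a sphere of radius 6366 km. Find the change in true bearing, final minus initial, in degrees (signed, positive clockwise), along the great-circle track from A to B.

Initial bearing θ₁ = atan2(sin Δλ cos φ₂, cos φ₁ sin φ₂ − sin φ₁ cos φ₂ cos Δλ) = 90.83°
Final bearing θ₂ = (initial bearing from the destination back to the start) + 180° = 111.81°
Δθ = θ₂ − θ₁ = +21.0°

+21.0°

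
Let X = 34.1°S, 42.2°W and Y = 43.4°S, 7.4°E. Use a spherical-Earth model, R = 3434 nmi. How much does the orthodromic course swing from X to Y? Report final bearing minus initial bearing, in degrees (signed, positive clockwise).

-32.4°

Initial bearing θ₁ = atan2(sin Δλ cos φ₂, cos φ₁ sin φ₂ − sin φ₁ cos φ₂ cos Δλ) = 118.86°
Final bearing θ₂ = (initial bearing from the destination back to the start) + 180° = 86.50°
Δθ = θ₂ − θ₁ = -32.4°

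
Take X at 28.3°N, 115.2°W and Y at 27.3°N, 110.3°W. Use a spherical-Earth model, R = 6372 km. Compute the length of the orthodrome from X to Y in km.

495 km

Haversine: a = sin²(Δφ/2)+cos φ₁ cos φ₂ sin²(Δλ/2) = 0.00151;  σ = 2·atan2(√a,√(1−a))
σ = 4.448° → d = Rσ = 6372·0.07763 = 495 km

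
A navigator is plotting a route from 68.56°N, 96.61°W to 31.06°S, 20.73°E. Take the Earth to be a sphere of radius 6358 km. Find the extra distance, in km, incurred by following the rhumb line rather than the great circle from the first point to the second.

Great circle: cos σ = sin φ₁ sin φ₂ + cos φ₁ cos φ₂ cos Δλ,  σ = 2.2447 rad → d_gc = 14271.79 km
Rhumb line: Δψ = -2.2351, q = Δφ/Δψ = 0.7779, d_rh = R√(Δφ²+q²Δλ²) = 14993.34 km
Excess = 14993.34 − 14271.79 = 721.55 ≈ 722 km

722 km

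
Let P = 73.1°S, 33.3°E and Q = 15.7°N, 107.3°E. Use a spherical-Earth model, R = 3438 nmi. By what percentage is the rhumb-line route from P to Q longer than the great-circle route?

Great circle: σ = 1.7536 rad → d_gc = Rσ = 6028.8 nmi
Rhumb: Δφ = +1.5499, Δλ = +1.2915, Δψ = +2.1843, q = Δφ/Δψ = 0.7095 → d_rh = R√(Δφ²+q²Δλ²) = 6190.2 nmi
Excess = (6190.2 − 6028.8) / 6028.8 = 161.4 / 6028.8 = 2.68% ≈ 2.7%

2.7%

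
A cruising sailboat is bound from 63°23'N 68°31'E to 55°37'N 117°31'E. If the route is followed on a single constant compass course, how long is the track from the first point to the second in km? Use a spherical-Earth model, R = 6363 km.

2880 km

Δψ = ln[tan(π/4+φ₂/2)/tan(π/4+φ₁/2)] = -0.2685;  Δφ = -0.1356 rad,  Δλ = +0.8552 rad
q = Δφ/Δψ = 0.5049
d = R·√(Δφ² + q²Δλ²) = 6363·0.45257 = 2880 km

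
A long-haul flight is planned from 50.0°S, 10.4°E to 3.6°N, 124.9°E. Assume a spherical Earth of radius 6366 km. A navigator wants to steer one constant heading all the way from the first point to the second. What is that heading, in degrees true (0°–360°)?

61.8°

Meridional parts: M(φ₁)=-1.0107, M(φ₂)=+0.0629 → ΔM = +1.0736;  Δλ = +1.9984 rad
tan C = Δλ / ΔM = +1.8615 → C = 61.75°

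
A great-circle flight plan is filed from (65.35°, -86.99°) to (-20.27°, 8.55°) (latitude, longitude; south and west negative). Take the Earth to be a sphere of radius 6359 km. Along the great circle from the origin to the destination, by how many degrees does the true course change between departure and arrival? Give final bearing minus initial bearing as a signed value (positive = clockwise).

+59.9°

Initial bearing θ₁ = atan2(sin Δλ cos φ₂, cos φ₁ sin φ₂ − sin φ₁ cos φ₂ cos Δλ) = 93.81°
Final bearing θ₂ = (initial bearing from the destination back to the start) + 180° = 153.66°
Δθ = θ₂ − θ₁ = +59.9°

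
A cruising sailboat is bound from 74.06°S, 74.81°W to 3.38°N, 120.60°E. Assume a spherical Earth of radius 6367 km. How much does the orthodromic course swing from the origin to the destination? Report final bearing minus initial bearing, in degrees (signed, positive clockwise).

+159.3°

At departure: θ₁ = atan2(sin Δλ cos φ₂, cos φ₁ sin φ₂ − sin φ₁ cos φ₂ cos Δλ) = 196.27°
At arrival: θ₂ = atan2(sin Δλ cos φ₁, −cos φ₂ sin φ₁ + sin φ₂ cos φ₁ cos Δλ) = 355.58°
Δθ = θ₂ − θ₁ = +159.3°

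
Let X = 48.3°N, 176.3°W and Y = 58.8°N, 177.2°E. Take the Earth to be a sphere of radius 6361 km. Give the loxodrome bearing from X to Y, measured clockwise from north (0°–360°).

339.9°

Meridional parts: M(φ₁)=+0.9653, M(φ₂)=+1.2758 → ΔM = +0.3105;  Δλ = -0.1134 rad
tan C = Δλ / ΔM = -0.3654 → C = 339.93°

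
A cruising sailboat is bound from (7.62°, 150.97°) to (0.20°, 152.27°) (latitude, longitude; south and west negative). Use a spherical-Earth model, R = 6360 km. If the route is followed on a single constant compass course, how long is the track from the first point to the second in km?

Δψ = ln[tan(π/4+φ₂/2)/tan(π/4+φ₁/2)] = -0.1299;  Δφ = -0.1295 rad,  Δλ = +0.0227 rad
q = Δφ/Δψ = 0.9970
d = R·√(Δφ² + q²Δλ²) = 6360·0.13146 = 836 km

836 km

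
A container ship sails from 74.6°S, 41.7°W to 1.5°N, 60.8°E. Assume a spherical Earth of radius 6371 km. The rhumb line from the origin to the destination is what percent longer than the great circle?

7.1%

Great circle: σ = 1.6536 rad → d_gc = Rσ = 10535.0 km
Rhumb: Δφ = +1.3282, Δλ = +1.7890, Δψ = +2.0271, q = Δφ/Δψ = 0.6552 → d_rh = R√(Δφ²+q²Δλ²) = 11285.9 km
Excess = (11285.9 − 10535.0) / 10535.0 = 750.9 / 10535.0 = 7.13% ≈ 7.1%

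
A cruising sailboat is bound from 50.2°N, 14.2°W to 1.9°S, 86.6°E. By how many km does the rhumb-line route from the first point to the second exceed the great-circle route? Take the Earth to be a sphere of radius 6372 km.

373 km

Great circle: cos σ = sin φ₁ sin φ₂ + cos φ₁ cos φ₂ cos Δλ,  σ = 1.7167 rad → d_gc = 10938.6 km
Rhumb line: Δψ = -1.0493, q = Δφ/Δψ = 0.8666, d_rh = R√(Δφ²+q²Δλ²) = 11311.5 km
Excess = 11311.5 − 10938.6 = 372.9 ≈ 373 km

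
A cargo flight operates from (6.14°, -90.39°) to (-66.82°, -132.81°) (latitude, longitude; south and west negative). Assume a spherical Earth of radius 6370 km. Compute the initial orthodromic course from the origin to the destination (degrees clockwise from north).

θ = atan2( sin Δλ·cos φ₂ ,  cos φ₁ sin φ₂ − sin φ₁ cos φ₂ cos Δλ )
  = atan2(-0.2655, -0.9451) = 195.69°

195.7°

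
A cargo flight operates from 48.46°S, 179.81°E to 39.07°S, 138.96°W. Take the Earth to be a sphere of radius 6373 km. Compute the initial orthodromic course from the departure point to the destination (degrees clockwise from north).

87.9°

θ = atan2( sin Δλ·cos φ₂ ,  cos φ₁ sin φ₂ − sin φ₁ cos φ₂ cos Δλ )
  = atan2(+0.5117, +0.0191) = 87.86°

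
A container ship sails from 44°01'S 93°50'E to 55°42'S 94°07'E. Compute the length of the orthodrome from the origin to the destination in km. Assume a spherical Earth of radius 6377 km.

1301 km

cos σ = sin φ₁ sin φ₂ + cos φ₁ cos φ₂ cos Δλ
      = sin(-44.02°)sin(-55.70°) + cos(-44.02°)cos(-55.70°)cos(0.28°) = 0.9793
σ = 11.685° → d = Rσ = 6377·0.20394 = 1301 km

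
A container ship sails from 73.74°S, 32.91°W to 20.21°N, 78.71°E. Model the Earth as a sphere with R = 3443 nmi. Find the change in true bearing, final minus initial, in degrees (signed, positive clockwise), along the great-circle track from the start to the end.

Initial bearing θ₁ = atan2(sin Δλ cos φ₂, cos φ₁ sin φ₂ − sin φ₁ cos φ₂ cos Δλ) = 105.09°
Final bearing θ₂ = (initial bearing from the destination back to the start) + 180° = 16.74°
Δθ = θ₂ − θ₁ = -88.3°

-88.3°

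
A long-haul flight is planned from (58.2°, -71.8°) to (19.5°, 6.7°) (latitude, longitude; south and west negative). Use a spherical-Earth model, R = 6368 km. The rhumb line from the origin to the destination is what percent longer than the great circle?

3.7%

Great circle: σ = 1.1780 rad → d_gc = Rσ = 7501.8 km
Rhumb: Δφ = -0.6754, Δλ = +1.3701, Δψ = -0.9087, q = Δφ/Δψ = 0.7433 → d_rh = R√(Δφ²+q²Δλ²) = 7782.1 km
Excess = (7782.1 − 7501.8) / 7501.8 = 280.3 / 7501.8 = 3.74% ≈ 3.7%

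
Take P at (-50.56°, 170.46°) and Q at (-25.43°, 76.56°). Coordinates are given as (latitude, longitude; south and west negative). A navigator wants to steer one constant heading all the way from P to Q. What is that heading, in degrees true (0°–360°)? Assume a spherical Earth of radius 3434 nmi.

289.1°

Meridional parts: M(φ₁)=-1.0260, M(φ₂)=-0.4592 → ΔM = +0.5668;  Δλ = -1.6389 rad
tan C = Δλ / ΔM = -2.8914 → C = 289.08°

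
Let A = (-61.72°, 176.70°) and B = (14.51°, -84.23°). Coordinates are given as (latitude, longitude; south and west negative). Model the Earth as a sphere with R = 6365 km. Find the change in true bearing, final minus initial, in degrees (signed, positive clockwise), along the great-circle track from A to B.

At departure: θ₁ = atan2(sin Δλ cos φ₂, cos φ₁ sin φ₂ − sin φ₁ cos φ₂ cos Δλ) = 90.94°
At arrival: θ₂ = atan2(sin Δλ cos φ₁, −cos φ₂ sin φ₁ + sin φ₂ cos φ₁ cos Δλ) = 29.30°
Δθ = θ₂ − θ₁ = -61.6°

-61.6°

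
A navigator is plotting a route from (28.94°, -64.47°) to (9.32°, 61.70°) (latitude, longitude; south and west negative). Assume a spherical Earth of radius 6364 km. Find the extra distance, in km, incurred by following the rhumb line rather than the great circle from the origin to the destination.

504 km

Great circle: cos σ = sin φ₁ sin φ₂ + cos φ₁ cos φ₂ cos Δλ,  σ = 2.0167 rad → d_gc = 12834.5 km
Rhumb line: Δψ = -0.3647, q = Δφ/Δψ = 0.9390, d_rh = R√(Δφ²+q²Δλ²) = 13338.8 km
Excess = 13338.8 − 12834.5 = 504.3 ≈ 504 km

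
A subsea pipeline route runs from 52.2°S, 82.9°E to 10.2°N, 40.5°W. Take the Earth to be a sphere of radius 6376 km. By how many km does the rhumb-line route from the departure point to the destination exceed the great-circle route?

Great circle: cos σ = sin φ₁ sin φ₂ + cos φ₁ cos φ₂ cos Δλ,  σ = 2.0623 rad → d_gc = 13149.5 km
Rhumb line: Δψ = +1.2508, q = Δφ/Δψ = 0.8707, d_rh = R√(Δφ²+q²Δλ²) = 13826.8 km
Excess = 13826.8 − 13149.5 = 677.3 ≈ 677 km

677 km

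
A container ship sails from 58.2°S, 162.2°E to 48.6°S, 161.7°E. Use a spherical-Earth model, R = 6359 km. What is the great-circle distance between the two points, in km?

cos σ = sin φ₁ sin φ₂ + cos φ₁ cos φ₂ cos Δλ
      = sin(-58.20°)sin(-48.60°) + cos(-58.20°)cos(-48.60°)cos(-0.50°) = 0.9860
σ = 9.605° → d = Rσ = 6359·0.16763 = 1066 km

1066 km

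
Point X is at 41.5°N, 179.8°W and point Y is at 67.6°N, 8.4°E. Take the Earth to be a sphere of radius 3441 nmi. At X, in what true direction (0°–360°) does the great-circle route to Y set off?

θ = atan2( sin Δλ·cos φ₂ ,  cos φ₁ sin φ₂ − sin φ₁ cos φ₂ cos Δλ )
  = atan2(-0.0544, +0.9424) = 356.70°

356.7°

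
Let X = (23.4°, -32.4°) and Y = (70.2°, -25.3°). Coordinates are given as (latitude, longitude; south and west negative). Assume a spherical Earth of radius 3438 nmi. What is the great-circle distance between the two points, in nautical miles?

Haversine: a = sin²(Δφ/2)+cos φ₁ cos φ₂ sin²(Δλ/2) = 0.15892;  σ = 2·atan2(√a,√(1−a))
σ = 46.987° → d = Rσ = 3438·0.82008 = 2819 nmi

2819 nmi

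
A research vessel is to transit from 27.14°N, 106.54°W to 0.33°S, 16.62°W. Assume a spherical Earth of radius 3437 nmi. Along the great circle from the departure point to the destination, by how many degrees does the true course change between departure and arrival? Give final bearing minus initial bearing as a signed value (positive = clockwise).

+26.8°

Initial bearing θ₁ = atan2(sin Δλ cos φ₂, cos φ₁ sin φ₂ − sin φ₁ cos φ₂ cos Δλ) = 90.33°
Final bearing θ₂ = (initial bearing from the destination back to the start) + 180° = 117.14°
Δθ = θ₂ − θ₁ = +26.8°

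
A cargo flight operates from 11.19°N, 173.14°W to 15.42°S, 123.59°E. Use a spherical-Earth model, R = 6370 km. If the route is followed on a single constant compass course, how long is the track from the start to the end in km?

7568 km

Δψ = ln[tan(π/4+φ₂/2)/tan(π/4+φ₁/2)] = -0.4690;  Δφ = -0.4644 rad,  Δλ = -1.1043 rad
q = Δφ/Δψ = 0.9903
d = R·√(Δφ² + q²Δλ²) = 6370·1.18807 = 7568 km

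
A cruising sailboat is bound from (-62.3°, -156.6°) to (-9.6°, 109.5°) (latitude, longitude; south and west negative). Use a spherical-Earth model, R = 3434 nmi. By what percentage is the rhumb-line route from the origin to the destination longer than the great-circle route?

5.3%

Great circle: σ = 1.4540 rad → d_gc = Rσ = 4993.2 nmi
Rhumb: Δφ = +0.9198, Δλ = -1.6389, Δψ = +1.2319, q = Δφ/Δψ = 0.7467 → d_rh = R√(Δφ²+q²Δλ²) = 5256.9 nmi
Excess = (5256.9 − 4993.2) / 4993.2 = 263.7 / 4993.2 = 5.28% ≈ 5.3%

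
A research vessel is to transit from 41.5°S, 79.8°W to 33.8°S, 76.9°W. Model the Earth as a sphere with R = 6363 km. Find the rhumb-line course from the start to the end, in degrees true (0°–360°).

Δψ = ln[tan(π/4+φ₂/2)/tan(π/4+φ₁/2)] = +0.1700
Δλ = +0.0506 rad (taken the short way round)
course = atan2(Δλ, Δψ) = 16.58°

16.6°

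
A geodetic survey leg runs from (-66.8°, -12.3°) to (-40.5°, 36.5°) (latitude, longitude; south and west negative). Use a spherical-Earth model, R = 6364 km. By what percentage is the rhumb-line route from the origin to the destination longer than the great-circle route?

Great circle: σ = 0.6530 rad → d_gc = Rσ = 4155.9 km
Rhumb: Δφ = +0.4590, Δλ = +0.8517, Δψ = +0.8091, q = Δφ/Δψ = 0.5673 → d_rh = R√(Δφ²+q²Δλ²) = 4241.5 km
Excess = (4241.5 − 4155.9) / 4155.9 = 85.6 / 4155.9 = 2.06% ≈ 2.1%

2.1%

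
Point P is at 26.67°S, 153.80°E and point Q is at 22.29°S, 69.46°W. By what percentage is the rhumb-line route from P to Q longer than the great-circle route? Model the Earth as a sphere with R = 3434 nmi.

7.7%

Great circle: σ = 2.0174 rad → d_gc = Rσ = 6927.7 nmi
Rhumb: Δφ = +0.0764, Δλ = +2.3866, Δψ = +0.0840, q = Δφ/Δψ = 0.9098 → d_rh = R√(Δφ²+q²Δλ²) = 7460.8 nmi
Excess = (7460.8 − 6927.7) / 6927.7 = 533.1 / 6927.7 = 7.70% ≈ 7.7%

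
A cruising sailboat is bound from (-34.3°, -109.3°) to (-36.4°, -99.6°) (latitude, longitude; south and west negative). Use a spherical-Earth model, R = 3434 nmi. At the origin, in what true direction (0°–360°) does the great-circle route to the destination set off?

107.6°

θ = atan2( sin Δλ·cos φ₂ ,  cos φ₁ sin φ₂ − sin φ₁ cos φ₂ cos Δλ )
  = atan2(+0.1356, -0.0431) = 107.64°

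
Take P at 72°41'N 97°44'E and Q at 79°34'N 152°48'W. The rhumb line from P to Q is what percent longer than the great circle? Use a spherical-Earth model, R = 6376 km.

16.0%

Great circle: σ = 0.4003 rad → d_gc = Rσ = 2552.6 km
Rhumb: Δφ = +0.1201, Δλ = +1.9106, Δψ = +0.5115, q = Δφ/Δψ = 0.2348 → d_rh = R√(Δφ²+q²Δλ²) = 2961.6 km
Excess = (2961.6 − 2552.6) / 2552.6 = 409.0 / 2552.6 = 16.02% ≈ 16.0%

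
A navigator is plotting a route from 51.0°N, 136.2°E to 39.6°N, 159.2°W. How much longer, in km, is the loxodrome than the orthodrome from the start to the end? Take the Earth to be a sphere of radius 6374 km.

Great circle: cos σ = sin φ₁ sin φ₂ + cos φ₁ cos φ₂ cos Δλ,  σ = 0.7907 rad → d_gc = 5039.8 km
Rhumb line: Δψ = -0.2843, q = Δφ/Δψ = 0.6998, d_rh = R√(Δφ²+q²Δλ²) = 5186.9 km
Excess = 5186.9 − 5039.8 = 147.1 ≈ 147 km

147 km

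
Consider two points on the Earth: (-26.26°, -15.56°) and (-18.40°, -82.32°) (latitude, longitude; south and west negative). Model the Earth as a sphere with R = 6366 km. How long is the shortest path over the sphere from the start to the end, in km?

Haversine: a = sin²(Δφ/2)+cos φ₁ cos φ₂ sin²(Δλ/2) = 0.26229;  σ = 2·atan2(√a,√(1−a))
σ = 61.613° → d = Rσ = 6366·1.07535 = 6846 km

6846 km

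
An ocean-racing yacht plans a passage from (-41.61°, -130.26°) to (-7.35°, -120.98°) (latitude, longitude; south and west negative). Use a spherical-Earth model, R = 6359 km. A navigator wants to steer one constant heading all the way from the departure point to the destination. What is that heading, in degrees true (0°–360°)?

13.6°

Meridional parts: M(φ₁)=-0.8000, M(φ₂)=-0.1286 → ΔM = +0.6714;  Δλ = +0.1620 rad
tan C = Δλ / ΔM = +0.2412 → C = 13.56°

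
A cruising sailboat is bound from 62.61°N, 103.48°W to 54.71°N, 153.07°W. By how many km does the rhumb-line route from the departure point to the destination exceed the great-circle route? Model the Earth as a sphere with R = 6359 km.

Great circle: cos σ = sin φ₁ sin φ₂ + cos φ₁ cos φ₂ cos Δλ,  σ = 0.4578 rad → d_gc = 2911.2 km
Rhumb line: Δψ = -0.2665, q = Δφ/Δψ = 0.5175, d_rh = R√(Δφ²+q²Δλ²) = 2979.9 km
Excess = 2979.9 − 2911.2 = 68.7 ≈ 69 km

69 km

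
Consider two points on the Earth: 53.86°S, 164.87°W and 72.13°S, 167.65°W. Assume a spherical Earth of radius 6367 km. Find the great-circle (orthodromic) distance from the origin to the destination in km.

cos σ = sin φ₁ sin φ₂ + cos φ₁ cos φ₂ cos Δλ
      = sin(-53.86°)sin(-72.13°) + cos(-53.86°)cos(-72.13°)cos(-2.78°) = 0.9494
σ = 18.309° → d = Rσ = 6367·0.31955 = 2035 km

2035 km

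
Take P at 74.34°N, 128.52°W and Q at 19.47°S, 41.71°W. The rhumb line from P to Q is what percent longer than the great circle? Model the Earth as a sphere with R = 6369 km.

Great circle: σ = 1.8826 rad → d_gc = Rσ = 11990.3 km
Rhumb: Δφ = -1.6373, Δλ = +1.5151, Δψ = -2.3306, q = Δφ/Δψ = 0.7025 → d_rh = R√(Δφ²+q²Δλ²) = 12437.9 km
Excess = (12437.9 − 11990.3) / 11990.3 = 447.6 / 11990.3 = 3.73% ≈ 3.7%

3.7%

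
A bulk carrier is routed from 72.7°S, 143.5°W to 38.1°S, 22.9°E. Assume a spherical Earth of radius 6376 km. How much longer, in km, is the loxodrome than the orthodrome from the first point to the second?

2703 km

Great circle: cos σ = sin φ₁ sin φ₂ + cos φ₁ cos φ₂ cos Δλ,  σ = 1.2007 rad → d_gc = 7655.9 km
Rhumb line: Δψ = +1.1628, q = Δφ/Δψ = 0.5193, d_rh = R√(Δφ²+q²Δλ²) = 10358.7 km
Excess = 10358.7 − 7655.9 = 2702.8 ≈ 2703 km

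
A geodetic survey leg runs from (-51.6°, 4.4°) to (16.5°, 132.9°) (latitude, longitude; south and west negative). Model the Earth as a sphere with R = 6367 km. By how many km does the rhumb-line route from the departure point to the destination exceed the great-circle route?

653 km

Great circle: cos σ = sin φ₁ sin φ₂ + cos φ₁ cos φ₂ cos Δλ,  σ = 2.2060 rad → d_gc = 14045.5 km
Rhumb line: Δψ = +1.3469, q = Δφ/Δψ = 0.8824, d_rh = R√(Δφ²+q²Δλ²) = 14698.6 km
Excess = 14698.6 − 14045.5 = 653.1 ≈ 653 km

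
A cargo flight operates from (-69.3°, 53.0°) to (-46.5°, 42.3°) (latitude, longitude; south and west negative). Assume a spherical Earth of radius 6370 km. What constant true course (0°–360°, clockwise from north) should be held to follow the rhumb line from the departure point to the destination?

346.6°

Δψ = ln[tan(π/4+φ₂/2)/tan(π/4+φ₁/2)] = +0.7814
Δλ = -0.1868 rad (taken the short way round)
course = atan2(Δλ, Δψ) = 346.56°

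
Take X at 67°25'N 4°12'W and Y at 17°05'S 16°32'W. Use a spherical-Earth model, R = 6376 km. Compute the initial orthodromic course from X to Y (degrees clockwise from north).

θ = atan2( sin Δλ·cos φ₂ ,  cos φ₁ sin φ₂ − sin φ₁ cos φ₂ cos Δλ )
  = atan2(-0.2042, -0.9750) = 191.83°

191.8°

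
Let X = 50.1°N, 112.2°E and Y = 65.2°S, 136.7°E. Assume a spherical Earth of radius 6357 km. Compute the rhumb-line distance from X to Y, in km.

12974 km

Rhumb course C = atan2(Δλ, Δψ) with Δψ = ln[tan(π/4+φ₂/2)/tan(π/4+φ₁/2)] = -2.5281, Δλ = +0.4276 → C = 170.40°
d = R·|Δφ| / |cos C| = 6357·2.01236 / 0.98600 = 12974 km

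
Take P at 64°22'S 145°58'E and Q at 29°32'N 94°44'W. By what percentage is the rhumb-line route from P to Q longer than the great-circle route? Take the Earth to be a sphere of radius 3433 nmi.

Great circle: σ = 2.2506 rad → d_gc = Rσ = 7726.2 nmi
Rhumb: Δφ = +1.6389, Δλ = +2.0822, Δψ = +2.0205, q = Δφ/Δψ = 0.8111 → d_rh = R√(Δφ²+q²Δλ²) = 8079.0 nmi
Excess = (8079.0 − 7726.2) / 7726.2 = 352.8 / 7726.2 = 4.57% ≈ 4.6%

4.6%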